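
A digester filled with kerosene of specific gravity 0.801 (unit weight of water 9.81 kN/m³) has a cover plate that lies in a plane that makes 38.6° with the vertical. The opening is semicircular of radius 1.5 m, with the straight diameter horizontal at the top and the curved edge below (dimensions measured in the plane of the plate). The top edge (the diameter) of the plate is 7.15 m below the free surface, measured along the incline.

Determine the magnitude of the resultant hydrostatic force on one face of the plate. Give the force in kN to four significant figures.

F ≈ 169.0 kN

γ = 0.801 × 9.81 = 7.85781 kN/m³.
The plate makes 38.6° with the vertical, i.e. θ = 90° − 38.6° = 51.4° to the horizontal. Measuring y along the incline from the free-surface line, vertical depth h = y·sinθ with sinθ = 0.781520.
The centroid of a semicircle lies 4r/(3π) = 0.63662 m from the diameter, here below the top edge, so y_c = 7.15 + 0.63662 = 7.78662 m and h_c = 7.78662 × 0.781520 = 6.0854 m.
A = πr²/2 = π × 1.5²/2 = 3.53429 m².
Resultant F = γ·h_c·A = 7.85781 × 6.0854 × 3.53429 = 169.002 kN.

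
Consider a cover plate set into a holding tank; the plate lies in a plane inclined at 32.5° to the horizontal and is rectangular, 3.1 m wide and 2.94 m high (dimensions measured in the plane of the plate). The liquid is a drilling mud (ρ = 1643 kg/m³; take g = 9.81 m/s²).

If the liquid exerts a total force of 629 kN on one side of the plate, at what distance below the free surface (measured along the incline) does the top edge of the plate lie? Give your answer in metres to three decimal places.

y_top ≈ 6.499 m

γ = ρg = 1643 × 9.81 / 1000 = 16.11783 kN/m³.
A = 3.1 × 2.94 = 9.114 m².
From F = γ·h_c·A, the centroid depth is h_c = 629/(16.11783 × 9.114) = 4.28189 m.
Let θ = 32.5° be the plate's angle to the horizontal; measure y along the incline from where the plane meets the free surface. Vertical depth h = y·sinθ with sinθ = 0.537300.
Along the incline, y_c = h_c/sinθ = 4.28189/0.537300 = 7.96927 m.
The centroid lies 2.94/2 = 1.47 m below the top edge, so the top edge sits at y_top = 7.96927 − 1.47 = 6.49927 m along the incline.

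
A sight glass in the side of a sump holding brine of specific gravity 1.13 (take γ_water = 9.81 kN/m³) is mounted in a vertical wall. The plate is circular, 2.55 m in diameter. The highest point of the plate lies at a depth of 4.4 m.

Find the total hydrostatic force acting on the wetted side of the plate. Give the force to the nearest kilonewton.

F ≈ 321 kN

γ = 1.13 × 9.81 = 11.0853 kN/m³.
The centroid is at the centre, 1.275 m below the top of the plate, so the centroid depth is h_c = 4.4 + 1.275 = 5.675 m.
A = π(1.275)² = 5.10705 m².
Resultant F = γ·h_c·A = 11.0853 × 5.675 × 5.10705 = 321.28 kN.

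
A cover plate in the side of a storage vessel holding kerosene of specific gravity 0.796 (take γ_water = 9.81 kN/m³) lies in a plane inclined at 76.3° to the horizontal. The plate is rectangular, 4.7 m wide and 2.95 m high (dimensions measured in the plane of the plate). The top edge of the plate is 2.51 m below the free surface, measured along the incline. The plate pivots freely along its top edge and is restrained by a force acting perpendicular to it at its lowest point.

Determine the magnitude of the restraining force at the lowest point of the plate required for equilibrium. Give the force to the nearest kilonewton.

γ = 0.796 × 9.81 = 7.80876 kN/m³.
Let θ = 76.3° be the plate's angle to the horizontal; measure y along the incline from where the plane meets the free surface. Vertical depth h = y·sinθ with sinθ = 0.971549.
The centroid lies 2.95/2 = 1.475 m below the top edge, so y_c = 2.51 + 1.475 = 3.985 m and h_c = 3.985 × 0.971549 = 3.87162 m.
A = 4.7 × 2.95 = 13.865 m².
Resultant F = γ·h_c·A = 7.80876 × 3.87162 × 13.865 = 419.174 kN.
I_c = b·h³/12 = 4.7 × 2.95³/12 = 10.055 m⁴.
Centre of pressure: y_p = y_c + I_c/(y_c·A) = 3.985 + 10.055/(3.985 × 13.865) = 3.985 + 0.181984 = 4.16698 m along the plane.
The resultant acts 1.475 + 0.181984 = 1.65698 m (along the plate) below the hinge at the top edge, so the moment about the hinge is M = F × 1.65698 = 419.174 × 1.65698 = 694.563 kN·m.
A normal force at the bottom, 2.95 m from the hinge, must supply this moment: P = 694.563/2.95 = 235.445 kN.

P ≈ 235 kN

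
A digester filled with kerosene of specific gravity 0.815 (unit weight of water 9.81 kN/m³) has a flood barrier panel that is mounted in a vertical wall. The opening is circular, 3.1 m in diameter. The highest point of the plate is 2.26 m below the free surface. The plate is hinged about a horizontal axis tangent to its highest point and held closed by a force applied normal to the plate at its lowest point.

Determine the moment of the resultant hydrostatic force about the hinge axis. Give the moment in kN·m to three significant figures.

M ≈ 393 kN·m

γ = 0.815 × 9.81 = 7.99515 kN/m³.
The centroid is at the centre, 1.55 m below the top of the plate, so the centroid depth is h_c = 2.26 + 1.55 = 3.81 m.
A = π(1.55)² = 7.54768 m².
Resultant F = γ·h_c·A = 7.99515 × 3.81 × 7.54768 = 229.914 kN.
I_c = πr⁴/4 = π × 1.55⁴/4 = 4.53332 m⁴.
Centre of pressure: y_p = y_c + I_c/(y_c·A) = 3.81 + 4.53332/(3.81 × 7.54768) = 3.81 + 0.157644 = 3.96764 m along the plane.
The resultant acts 1.55 + 0.157644 = 1.70764 m (along the plate) below the hinge at the top edge, so the moment about the hinge is M = F × 1.70764 = 229.914 × 1.70764 = 392.61 kN·m.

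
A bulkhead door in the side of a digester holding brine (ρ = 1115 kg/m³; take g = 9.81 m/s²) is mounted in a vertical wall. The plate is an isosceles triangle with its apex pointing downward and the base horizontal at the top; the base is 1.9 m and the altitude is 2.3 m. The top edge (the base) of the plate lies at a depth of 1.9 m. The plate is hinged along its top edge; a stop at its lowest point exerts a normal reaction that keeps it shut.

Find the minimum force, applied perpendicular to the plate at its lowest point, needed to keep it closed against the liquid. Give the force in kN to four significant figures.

P ≈ 24.30 kN

γ = ρg = 1115 × 9.81 / 1000 = 10.93815 kN/m³.
With the apex down, the centroid sits h/3 = 2.3/3 = 0.766667 m below the base (the top edge), so the centroid depth is h_c = 1.9 + 0.766667 = 2.66667 m.
A = ½ × 1.9 × 2.3 = 2.185 m².
Resultant F = γ·h_c·A = 10.93815 × 2.66667 × 2.185 = 63.733 kN.
I_c = b·h³/36 = 1.9 × 2.3³/36 = 0.642147 m⁴.
Centre of pressure: y_p = y_c + I_c/(y_c·A) = 2.66667 + 0.642147/(2.66667 × 2.185) = 2.66667 + 0.110208 = 2.77688 m along the plane.
The resultant acts 0.766667 + 0.110208 = 0.876875 m (along the plate) below the hinge at the top edge, so the moment about the hinge is M = F × 0.876875 = 63.733 × 0.876875 = 55.8859 kN·m.
A normal force at the bottom, 2.3 m from the hinge, must supply this moment: P = 55.8859/2.3 = 24.2982 kN.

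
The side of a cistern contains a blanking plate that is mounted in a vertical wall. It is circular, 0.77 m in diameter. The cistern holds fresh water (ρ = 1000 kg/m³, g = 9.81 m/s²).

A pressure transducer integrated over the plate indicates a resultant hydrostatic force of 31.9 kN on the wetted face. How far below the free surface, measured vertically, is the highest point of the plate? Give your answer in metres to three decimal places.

d_top ≈ 6.598 m

γ = ρg = 1000 × 9.81 = 9810 N/m³ = 9.81 kN/m³.
A = π(0.385)² = 0.465663 m².
From F = γ·h_c·A, the centroid depth is h_c = 31.9/(9.81 × 0.465663) = 6.98313 m.
The centroid is at the centre, 0.385 m below the top of the plate, so the highest point sits at h_top = 6.98313 − 0.385 = 6.59813 m below the surface.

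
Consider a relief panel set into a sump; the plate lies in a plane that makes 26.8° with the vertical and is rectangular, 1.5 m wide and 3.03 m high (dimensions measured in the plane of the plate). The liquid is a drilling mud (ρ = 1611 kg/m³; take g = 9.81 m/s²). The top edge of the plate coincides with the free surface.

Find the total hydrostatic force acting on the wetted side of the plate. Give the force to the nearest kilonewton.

F ≈ 97 kN

γ = ρg = 1611 × 9.81 / 1000 = 15.80391 kN/m³.
The plate makes 26.8° with the vertical, i.e. θ = 90° − 26.8° = 63.2° to the horizontal. Measuring y along the incline from the free-surface line, vertical depth h = y·sinθ with sinθ = 0.892586.
The centroid lies 3.03/2 = 1.515 m below the top edge, so y_c = 1.515 m and h_c = 1.515 × 0.892586 = 1.35227 m.
A = 1.5 × 3.03 = 4.545 m².
Resultant F = γ·h_c·A = 15.80391 × 1.35227 × 4.545 = 97.1319 kN.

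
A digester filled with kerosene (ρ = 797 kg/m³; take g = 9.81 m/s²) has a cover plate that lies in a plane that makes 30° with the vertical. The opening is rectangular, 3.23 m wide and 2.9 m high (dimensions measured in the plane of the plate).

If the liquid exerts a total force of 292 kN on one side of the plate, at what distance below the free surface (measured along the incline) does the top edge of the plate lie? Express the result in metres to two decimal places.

γ = ρg = 797 × 9.81 / 1000 = 7.81857 kN/m³.
A = 3.23 × 2.9 = 9.367 m².
From F = γ·h_c·A, the centroid depth is h_c = 292/(7.81857 × 9.367) = 3.98708 m.
The plate makes 30° with the vertical, i.e. θ = 90° − 30° = 60° to the horizontal. Measuring y along the incline from the free-surface line, vertical depth h = y·sinθ with sinθ = 0.866025.
Along the incline, y_c = h_c/sinθ = 3.98708/0.866025 = 4.60389 m.
The centroid lies 2.9/2 = 1.45 m below the top edge, so the top edge sits at y_top = 4.60389 − 1.45 = 3.15389 m along the incline.

y_top ≈ 3.15 m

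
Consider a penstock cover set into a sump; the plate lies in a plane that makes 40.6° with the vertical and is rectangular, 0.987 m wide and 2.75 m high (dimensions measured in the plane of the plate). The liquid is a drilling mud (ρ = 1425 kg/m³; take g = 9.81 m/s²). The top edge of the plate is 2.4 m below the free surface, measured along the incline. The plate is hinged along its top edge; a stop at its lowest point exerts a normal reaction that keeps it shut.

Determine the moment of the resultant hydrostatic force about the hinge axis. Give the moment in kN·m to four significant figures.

M ≈ 167.7 kN·m

γ = ρg = 1425 × 9.81 / 1000 = 13.97925 kN/m³.
The plate makes 40.6° with the vertical, i.e. θ = 90° − 40.6° = 49.4° to the horizontal. Measuring y along the incline from the free-surface line, vertical depth h = y·sinθ with sinθ = 0.759271.
The centroid lies 2.75/2 = 1.375 m below the top edge, so y_c = 2.4 + 1.375 = 3.775 m and h_c = 3.775 × 0.759271 = 2.86625 m.
A = 0.987 × 2.75 = 2.71425 m².
Resultant F = γ·h_c·A = 13.97925 × 2.86625 × 2.71425 = 108.755 kN.
I_c = b·h³/12 = 0.987 × 2.75³/12 = 1.71054 m⁴.
Centre of pressure: y_p = y_c + I_c/(y_c·A) = 3.775 + 1.71054/(3.775 × 2.71425) = 3.775 + 0.166942 = 3.94194 m along the plane.
The resultant acts 1.375 + 0.166942 = 1.54194 m (along the plate) below the hinge at the top edge, so the moment about the hinge is M = F × 1.54194 = 108.755 × 1.54194 = 167.694 kN·m.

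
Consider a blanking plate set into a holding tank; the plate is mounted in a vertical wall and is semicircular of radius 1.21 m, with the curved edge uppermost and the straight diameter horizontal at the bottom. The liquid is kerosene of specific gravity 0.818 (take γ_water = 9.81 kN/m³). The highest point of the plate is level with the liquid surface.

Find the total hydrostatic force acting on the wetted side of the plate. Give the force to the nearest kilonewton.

γ = 0.818 × 9.81 = 8.02458 kN/m³.
The centroid lies 4r/(3π) = 0.51354 m above the diameter, so r − 4r/(3π) = 1.21 − 0.51354 = 0.69646 m below the topmost point, so the centroid depth is h_c = 0.69646 m.
A = πr²/2 = π × 1.21²/2 = 2.2998 m².
Resultant F = γ·h_c·A = 8.02458 × 0.69646 × 2.2998 = 12.8531 kN.

F ≈ 13 kN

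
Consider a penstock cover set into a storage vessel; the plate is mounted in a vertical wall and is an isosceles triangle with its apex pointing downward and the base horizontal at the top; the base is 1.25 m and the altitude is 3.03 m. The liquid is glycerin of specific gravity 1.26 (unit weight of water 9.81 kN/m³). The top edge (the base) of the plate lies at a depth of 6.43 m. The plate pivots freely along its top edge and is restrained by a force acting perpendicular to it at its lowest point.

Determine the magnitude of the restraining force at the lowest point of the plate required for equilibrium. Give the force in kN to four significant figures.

γ = 1.26 × 9.81 = 12.3606 kN/m³.
With the apex down, the centroid sits h/3 = 3.03/3 = 1.01 m below the base (the top edge), so the centroid depth is h_c = 6.43 + 1.01 = 7.44 m.
A = ½ × 1.25 × 3.03 = 1.89375 m².
Resultant F = γ·h_c·A = 12.3606 × 7.44 × 1.89375 = 174.155 kN.
I_c = b·h³/36 = 1.25 × 3.03³/36 = 0.965907 m⁴.
Centre of pressure: y_p = y_c + I_c/(y_c·A) = 7.44 + 0.965907/(7.44 × 1.89375) = 7.44 + 0.0685551 = 7.50856 m along the plane.
The resultant acts 1.01 + 0.0685551 = 1.07856 m (along the plate) below the hinge at the top edge, so the moment about the hinge is M = F × 1.07856 = 174.155 × 1.07856 = 187.837 kN·m.
A normal force at the bottom, 3.03 m from the hinge, must supply this moment: P = 187.837/3.03 = 61.9924 kN.

P ≈ 61.99 kN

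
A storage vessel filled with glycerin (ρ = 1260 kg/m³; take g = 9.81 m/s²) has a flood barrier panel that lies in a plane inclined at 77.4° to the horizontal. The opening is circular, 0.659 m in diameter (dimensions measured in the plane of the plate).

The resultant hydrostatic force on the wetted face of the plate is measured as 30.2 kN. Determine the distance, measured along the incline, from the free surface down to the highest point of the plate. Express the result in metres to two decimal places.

y_top ≈ 7.01 m

γ = ρg = 1260 × 9.81 / 1000 = 12.3606 kN/m³.
A = π(0.3295)² = 0.341083 m².
From F = γ·h_c·A, the centroid depth is h_c = 30.2/(12.3606 × 0.341083) = 7.1632 m.
Let θ = 77.4° be the plate's angle to the horizontal; measure y along the incline from where the plane meets the free surface. Vertical depth h = y·sinθ with sinθ = 0.975917.
Along the incline, y_c = h_c/sinθ = 7.1632/0.975917 = 7.33997 m.
The centroid is at the centre, 0.3295 m below the top of the plate, so the highest point sits at y_top = 7.33997 − 0.3295 = 7.01047 m along the incline.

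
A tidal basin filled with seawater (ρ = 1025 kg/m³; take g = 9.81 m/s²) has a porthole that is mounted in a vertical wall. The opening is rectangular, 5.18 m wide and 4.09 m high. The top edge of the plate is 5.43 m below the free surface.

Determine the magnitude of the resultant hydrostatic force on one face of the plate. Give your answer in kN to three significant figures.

γ = ρg = 1025 × 9.81 / 1000 = 10.05525 kN/m³.
The centroid lies 4.09/2 = 2.045 m below the top edge, so the centroid depth is h_c = 5.43 + 2.045 = 7.475 m.
A = 5.18 × 4.09 = 21.1862 m².
Resultant F = γ·h_c·A = 10.05525 × 7.475 × 21.1862 = 1592.42 kN.

F ≈ 1590 kN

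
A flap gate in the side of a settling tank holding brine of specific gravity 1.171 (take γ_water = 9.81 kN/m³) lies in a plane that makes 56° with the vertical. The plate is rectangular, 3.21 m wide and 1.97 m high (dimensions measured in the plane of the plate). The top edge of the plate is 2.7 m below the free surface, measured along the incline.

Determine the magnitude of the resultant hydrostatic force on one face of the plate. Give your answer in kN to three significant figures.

F ≈ 150 kN

γ = 1.171 × 9.81 = 11.48751 kN/m³.
The plate makes 56° with the vertical, i.e. θ = 90° − 56° = 34° to the horizontal. Measuring y along the incline from the free-surface line, vertical depth h = y·sinθ with sinθ = 0.559193.
The centroid lies 1.97/2 = 0.985 m below the top edge, so y_c = 2.7 + 0.985 = 3.685 m and h_c = 3.685 × 0.559193 = 2.06063 m.
A = 3.21 × 1.97 = 6.3237 m².
Resultant F = γ·h_c·A = 11.48751 × 2.06063 × 6.3237 = 149.692 kN.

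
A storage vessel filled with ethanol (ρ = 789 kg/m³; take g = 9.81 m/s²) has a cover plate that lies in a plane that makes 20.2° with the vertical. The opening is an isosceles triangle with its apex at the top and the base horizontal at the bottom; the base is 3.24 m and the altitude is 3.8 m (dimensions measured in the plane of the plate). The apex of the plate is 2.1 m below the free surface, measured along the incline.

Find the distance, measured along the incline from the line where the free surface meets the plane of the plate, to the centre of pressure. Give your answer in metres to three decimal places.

γ = ρg = 789 × 9.81 / 1000 = 7.74009 kN/m³.
The plate makes 20.2° with the vertical, i.e. θ = 90° − 20.2° = 69.8° to the horizontal. Measuring y along the incline from the free-surface line, vertical depth h = y·sinθ with sinθ = 0.938493.
With the apex up, the centroid sits 2h/3 = 2 × 3.8/3 = 2.53333 m below the apex, so y_c = 2.1 + 2.53333 = 4.63333 m and h_c = 4.63333 × 0.938493 = 4.34835 m.
A = ½ × 3.24 × 3.8 = 6.156 m².
Resultant F = γ·h_c·A = 7.74009 × 4.34835 × 6.156 = 207.19 kN.
I_c = b·h³/36 = 3.24 × 3.8³/36 = 4.93848 m⁴.
Centre of pressure: y_p = y_c + I_c/(y_c·A) = 4.63333 + 4.93848/(4.63333 × 6.156) = 4.63333 + 0.173142 = 4.80647 m along the plane.

y_p = 4.806 m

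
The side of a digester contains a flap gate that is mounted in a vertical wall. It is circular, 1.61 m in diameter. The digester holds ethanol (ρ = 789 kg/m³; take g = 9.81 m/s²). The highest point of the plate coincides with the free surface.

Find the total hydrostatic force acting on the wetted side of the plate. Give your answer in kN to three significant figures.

F ≈ 12.7 kN

γ = ρg = 789 × 9.81 / 1000 = 7.74009 kN/m³.
The centroid is at the centre, 0.805 m below the top of the plate, so the centroid depth is h_c = 0.805 m.
A = π(0.805)² = 2.03583 m².
Resultant F = γ·h_c·A = 7.74009 × 0.805 × 2.03583 = 12.6848 kN.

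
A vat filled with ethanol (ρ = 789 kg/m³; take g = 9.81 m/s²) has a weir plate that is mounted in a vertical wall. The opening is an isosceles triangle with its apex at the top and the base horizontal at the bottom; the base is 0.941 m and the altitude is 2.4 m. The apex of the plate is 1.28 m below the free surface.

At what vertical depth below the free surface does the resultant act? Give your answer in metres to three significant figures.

γ = ρg = 789 × 9.81 / 1000 = 7.74009 kN/m³.
With the apex up, the centroid sits 2h/3 = 2 × 2.4/3 = 1.6 m below the apex, so the centroid depth is h_c = 1.28 + 1.6 = 2.88 m.
A = ½ × 0.941 × 2.4 = 1.1292 m².
Resultant F = γ·h_c·A = 7.74009 × 2.88 × 1.1292 = 25.1715 kN.
I_c = b·h³/36 = 0.941 × 2.4³/36 = 0.361344 m⁴.
Centre of pressure: y_p = y_c + I_c/(y_c·A) = 2.88 + 0.361344/(2.88 × 1.1292) = 2.88 + 0.111111 = 2.99111 m along the plane.

h_p = 2.99 m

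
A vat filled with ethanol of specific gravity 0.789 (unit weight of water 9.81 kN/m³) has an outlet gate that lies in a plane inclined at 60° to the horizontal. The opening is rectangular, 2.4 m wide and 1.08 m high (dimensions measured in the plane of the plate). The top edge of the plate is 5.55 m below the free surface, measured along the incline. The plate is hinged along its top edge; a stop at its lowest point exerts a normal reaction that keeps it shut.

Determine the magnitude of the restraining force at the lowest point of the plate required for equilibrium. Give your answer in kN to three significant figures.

γ = 0.789 × 9.81 = 7.74009 kN/m³.
Let θ = 60° be the plate's angle to the horizontal; measure y along the incline from where the plane meets the free surface. Vertical depth h = y·sinθ with sinθ = 0.866025.
The centroid lies 1.08/2 = 0.54 m below the top edge, so y_c = 5.55 + 0.54 = 6.09 m and h_c = 6.09 × 0.866025 = 5.27409 m.
A = 2.4 × 1.08 = 2.592 m².
Resultant F = γ·h_c·A = 7.74009 × 5.27409 × 2.592 = 105.81 kN.
I_c = b·h³/12 = 2.4 × 1.08³/12 = 0.251942 m⁴.
Centre of pressure: y_p = y_c + I_c/(y_c·A) = 6.09 + 0.251942/(6.09 × 2.592) = 6.09 + 0.0159606 = 6.10596 m along the plane.
The resultant acts 0.54 + 0.0159606 = 0.555961 m (along the plate) below the hinge at the top edge, so the moment about the hinge is M = F × 0.555961 = 105.81 × 0.555961 = 58.8262 kN·m.
A normal force at the bottom, 1.08 m from the hinge, must supply this moment: P = 58.8262/1.08 = 54.4687 kN.

P ≈ 54.5 kN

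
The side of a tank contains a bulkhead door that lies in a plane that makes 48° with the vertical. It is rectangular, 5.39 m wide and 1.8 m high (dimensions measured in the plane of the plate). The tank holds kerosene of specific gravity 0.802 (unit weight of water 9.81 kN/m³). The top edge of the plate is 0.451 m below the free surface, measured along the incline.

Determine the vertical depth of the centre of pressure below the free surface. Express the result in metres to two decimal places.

h_p = 1.04 m

γ = 0.802 × 9.81 = 7.86762 kN/m³.
The plate makes 48° with the vertical, i.e. θ = 90° − 48° = 42° to the horizontal. Measuring y along the incline from the free-surface line, vertical depth h = y·sinθ with sinθ = 0.669131.
The centroid lies 1.8/2 = 0.9 m below the top edge, so y_c = 0.451 + 0.9 = 1.351 m and h_c = 1.351 × 0.669131 = 0.903996 m.
A = 5.39 × 1.8 = 9.702 m².
Resultant F = γ·h_c·A = 7.86762 × 0.903996 × 9.702 = 69.0035 kN.
I_c = b·h³/12 = 5.39 × 1.8³/12 = 2.61954 m⁴.
Centre of pressure: y_p = y_c + I_c/(y_c·A) = 1.351 + 2.61954/(1.351 × 9.702) = 1.351 + 0.199852 = 1.55085 m along the plane.
Vertically, h_p = y_p·sinθ = 1.55085 × 0.669131 = 1.03772 m.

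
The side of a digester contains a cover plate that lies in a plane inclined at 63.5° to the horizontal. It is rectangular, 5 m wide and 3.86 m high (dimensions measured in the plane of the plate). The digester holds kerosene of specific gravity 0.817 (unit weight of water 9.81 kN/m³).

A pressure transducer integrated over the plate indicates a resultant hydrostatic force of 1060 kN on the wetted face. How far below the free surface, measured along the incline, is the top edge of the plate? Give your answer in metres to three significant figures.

γ = 0.817 × 9.81 = 8.01477 kN/m³.
A = 5 × 3.86 = 19.3 m².
From F = γ·h_c·A, the centroid depth is h_c = 1060/(8.01477 × 19.3) = 6.85263 m.
Let θ = 63.5° be the plate's angle to the horizontal; measure y along the incline from where the plane meets the free surface. Vertical depth h = y·sinθ with sinθ = 0.894934.
Along the incline, y_c = h_c/sinθ = 6.85263/0.894934 = 7.65713 m.
The centroid lies 3.86/2 = 1.93 m below the top edge, so the top edge sits at y_top = 7.65713 − 1.93 = 5.72713 m along the incline.

y_top ≈ 5.73 m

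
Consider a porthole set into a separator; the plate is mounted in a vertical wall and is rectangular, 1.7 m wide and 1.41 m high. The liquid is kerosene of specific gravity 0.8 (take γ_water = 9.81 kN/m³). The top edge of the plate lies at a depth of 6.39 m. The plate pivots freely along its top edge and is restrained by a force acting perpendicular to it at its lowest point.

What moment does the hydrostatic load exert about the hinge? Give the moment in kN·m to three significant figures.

γ = 0.8 × 9.81 = 7.848 kN/m³.
The centroid lies 1.41/2 = 0.705 m below the top edge, so the centroid depth is h_c = 6.39 + 0.705 = 7.095 m.
A = 1.7 × 1.41 = 2.397 m².
Resultant F = γ·h_c·A = 7.848 × 7.095 × 2.397 = 133.469 kN.
I_c = b·h³/12 = 1.7 × 1.41³/12 = 0.397123 m⁴.
Centre of pressure: y_p = y_c + I_c/(y_c·A) = 7.095 + 0.397123/(7.095 × 2.397) = 7.095 + 0.023351 = 7.11835 m along the plane.
The resultant acts 0.705 + 0.023351 = 0.728351 m (along the plate) below the hinge at the top edge, so the moment about the hinge is M = F × 0.728351 = 133.469 × 0.728351 = 97.2123 kN·m.

M ≈ 97.2 kN·m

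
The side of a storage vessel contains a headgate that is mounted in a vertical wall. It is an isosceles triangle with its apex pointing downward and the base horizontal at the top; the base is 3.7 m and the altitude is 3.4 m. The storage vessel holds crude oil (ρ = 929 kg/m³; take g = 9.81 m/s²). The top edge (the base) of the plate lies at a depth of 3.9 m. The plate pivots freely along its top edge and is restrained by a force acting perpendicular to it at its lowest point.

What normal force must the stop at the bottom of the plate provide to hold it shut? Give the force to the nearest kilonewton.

γ = ρg = 929 × 9.81 / 1000 = 9.11349 kN/m³.
With the apex down, the centroid sits h/3 = 3.4/3 = 1.13333 m below the base (the top edge), so the centroid depth is h_c = 3.9 + 1.13333 = 5.03333 m.
A = ½ × 3.7 × 3.4 = 6.29 m².
Resultant F = γ·h_c·A = 9.11349 × 5.03333 × 6.29 = 288.53 kN.
I_c = b·h³/36 = 3.7 × 3.4³/36 = 4.03958 m⁴.
Centre of pressure: y_p = y_c + I_c/(y_c·A) = 5.03333 + 4.03958/(5.03333 × 6.29) = 5.03333 + 0.127594 = 5.16092 m along the plane.
The resultant acts 1.13333 + 0.127594 = 1.26092 m (along the plate) below the hinge at the top edge, so the moment about the hinge is M = F × 1.26092 = 288.53 × 1.26092 = 363.813 kN·m.
A normal force at the bottom, 3.4 m from the hinge, must supply this moment: P = 363.813/3.4 = 107.004 kN.

P ≈ 107 kN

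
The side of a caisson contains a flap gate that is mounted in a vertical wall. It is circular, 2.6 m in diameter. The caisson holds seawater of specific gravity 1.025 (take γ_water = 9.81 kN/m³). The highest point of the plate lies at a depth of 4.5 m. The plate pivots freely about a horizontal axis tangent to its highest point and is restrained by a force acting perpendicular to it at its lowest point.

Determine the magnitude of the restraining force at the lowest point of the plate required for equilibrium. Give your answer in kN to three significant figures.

P ≈ 163 kN

γ = 1.025 × 9.81 = 10.05525 kN/m³.
The centroid is at the centre, 1.3 m below the top of the plate, so the centroid depth is h_c = 4.5 + 1.3 = 5.8 m.
A = π(1.3)² = 5.30929 m².
Resultant F = γ·h_c·A = 10.05525 × 5.8 × 5.30929 = 309.64 kN.
I_c = πr⁴/4 = π × 1.3⁴/4 = 2.24318 m⁴.
Centre of pressure: y_p = y_c + I_c/(y_c·A) = 5.8 + 2.24318/(5.8 × 5.30929) = 5.8 + 0.072845 = 5.87284 m along the plane.
The resultant acts 1.3 + 0.072845 = 1.37285 m (along the plate) below the hinge at the top edge, so the moment about the hinge is M = F × 1.37285 = 309.64 × 1.37285 = 425.089 kN·m.
A normal force at the bottom, 2.6 m from the hinge, must supply this moment: P = 425.089/2.6 = 163.496 kN.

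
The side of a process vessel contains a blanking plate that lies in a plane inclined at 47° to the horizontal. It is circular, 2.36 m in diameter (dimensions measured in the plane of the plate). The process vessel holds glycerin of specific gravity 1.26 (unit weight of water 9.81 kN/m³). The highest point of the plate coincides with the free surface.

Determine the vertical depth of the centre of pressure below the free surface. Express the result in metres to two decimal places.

γ = 1.26 × 9.81 = 12.3606 kN/m³.
Let θ = 47° be the plate's angle to the horizontal; measure y along the incline from where the plane meets the free surface. Vertical depth h = y·sinθ with sinθ = 0.731354.
The centroid is at the centre, 1.18 m below the top of the plate, so y_c = 1.18 m and h_c = 1.18 × 0.731354 = 0.862998 m.
A = π(1.18)² = 4.37435 m².
Resultant F = γ·h_c·A = 12.3606 × 0.862998 × 4.37435 = 46.6619 kN.
I_c = πr⁴/4 = π × 1.18⁴/4 = 1.52271 m⁴.
Centre of pressure: y_p = y_c + I_c/(y_c·A) = 1.18 + 1.52271/(1.18 × 4.37435) = 1.18 + 0.295 = 1.475 m along the plane.
Vertically, h_p = y_p·sinθ = 1.475 × 0.731354 = 1.07875 m.

h_p = 1.08 m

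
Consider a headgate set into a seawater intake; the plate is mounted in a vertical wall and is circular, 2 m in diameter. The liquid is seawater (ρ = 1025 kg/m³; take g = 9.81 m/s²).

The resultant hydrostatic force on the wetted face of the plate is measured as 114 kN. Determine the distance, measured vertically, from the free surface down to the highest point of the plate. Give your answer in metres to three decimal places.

γ = ρg = 1025 × 9.81 / 1000 = 10.05525 kN/m³.
A = π(1)² = 3.14159 m².
From F = γ·h_c·A, the centroid depth is h_c = 114/(10.05525 × 3.14159) = 3.6088 m.
The centroid is at the centre, 1 m below the top of the plate, so the highest point sits at h_top = 3.6088 − 1 = 2.6088 m below the surface.

d_top ≈ 2.609 m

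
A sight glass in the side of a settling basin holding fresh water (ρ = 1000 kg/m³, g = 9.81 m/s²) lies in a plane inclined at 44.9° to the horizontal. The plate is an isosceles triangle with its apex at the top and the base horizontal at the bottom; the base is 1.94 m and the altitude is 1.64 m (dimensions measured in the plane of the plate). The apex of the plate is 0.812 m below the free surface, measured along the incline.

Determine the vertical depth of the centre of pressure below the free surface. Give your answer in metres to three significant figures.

γ = ρg = 1000 × 9.81 = 9810 N/m³ = 9.81 kN/m³.
Let θ = 44.9° be the plate's angle to the horizontal; measure y along the incline from where the plane meets the free surface. Vertical depth h = y·sinθ with sinθ = 0.705872.
With the apex up, the centroid sits 2h/3 = 2 × 1.64/3 = 1.09333 m below the apex, so y_c = 0.812 + 1.09333 = 1.90533 m and h_c = 1.90533 × 0.705872 = 1.34492 m.
A = ½ × 1.94 × 1.64 = 1.5908 m².
Resultant F = γ·h_c·A = 9.81 × 1.34492 × 1.5908 = 20.9885 kN.
I_c = b·h³/36 = 1.94 × 1.64³/36 = 0.237701 m⁴.
Centre of pressure: y_p = y_c + I_c/(y_c·A) = 1.90533 + 0.237701/(1.90533 × 1.5908) = 1.90533 + 0.0784233 = 1.98375 m along the plane.
Vertically, h_p = y_p·sinθ = 1.98375 × 0.705872 = 1.40027 m.

h_p = 1.40 m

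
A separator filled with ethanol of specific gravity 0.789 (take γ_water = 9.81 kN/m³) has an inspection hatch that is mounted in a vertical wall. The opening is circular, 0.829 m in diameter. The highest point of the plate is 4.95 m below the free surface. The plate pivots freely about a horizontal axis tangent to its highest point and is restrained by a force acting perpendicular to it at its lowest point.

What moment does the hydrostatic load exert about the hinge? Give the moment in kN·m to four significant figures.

γ = 0.789 × 9.81 = 7.74009 kN/m³.
The centroid is at the centre, 0.4145 m below the top of the plate, so the centroid depth is h_c = 4.95 + 0.4145 = 5.3645 m.
A = π(0.4145)² = 0.539758 m².
Resultant F = γ·h_c·A = 7.74009 × 5.3645 × 0.539758 = 22.4117 kN.
I_c = πr⁴/4 = π × 0.4145⁴/4 = 0.023184 m⁴.
Centre of pressure: y_p = y_c + I_c/(y_c·A) = 5.3645 + 0.023184/(5.3645 × 0.539758) = 5.3645 + 0.00800682 = 5.37251 m along the plane.
The resultant acts 0.4145 + 0.00800682 = 0.422507 m (along the plate) below the hinge at the top edge, so the moment about the hinge is M = F × 0.422507 = 22.4117 × 0.422507 = 9.4691 kN·m.

M ≈ 9.469 kN·m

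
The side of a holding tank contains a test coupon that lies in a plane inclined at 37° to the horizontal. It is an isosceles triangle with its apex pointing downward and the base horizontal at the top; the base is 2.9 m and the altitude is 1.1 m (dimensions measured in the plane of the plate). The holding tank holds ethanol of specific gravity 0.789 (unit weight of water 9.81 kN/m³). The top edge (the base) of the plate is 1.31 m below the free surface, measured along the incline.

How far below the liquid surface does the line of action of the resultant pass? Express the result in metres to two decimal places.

h_p = 1.03 m

γ = 0.789 × 9.81 = 7.74009 kN/m³.
Let θ = 37° be the plate's angle to the horizontal; measure y along the incline from where the plane meets the free surface. Vertical depth h = y·sinθ with sinθ = 0.601815.
With the apex down, the centroid sits h/3 = 1.1/3 = 0.366667 m below the base (the top edge), so y_c = 1.31 + 0.366667 = 1.67667 m and h_c = 1.67667 × 0.601815 = 1.00905 m.
A = ½ × 2.9 × 1.1 = 1.595 m².
Resultant F = γ·h_c·A = 7.74009 × 1.00905 × 1.595 = 12.4572 kN.
I_c = b·h³/36 = 2.9 × 1.1³/36 = 0.107219 m⁴.
Centre of pressure: y_p = y_c + I_c/(y_c·A) = 1.67667 + 0.107219/(1.67667 × 1.595) = 1.67667 + 0.0400925 = 1.71676 m along the plane.
Vertically, h_p = y_p·sinθ = 1.71676 × 0.601815 = 1.03317 m.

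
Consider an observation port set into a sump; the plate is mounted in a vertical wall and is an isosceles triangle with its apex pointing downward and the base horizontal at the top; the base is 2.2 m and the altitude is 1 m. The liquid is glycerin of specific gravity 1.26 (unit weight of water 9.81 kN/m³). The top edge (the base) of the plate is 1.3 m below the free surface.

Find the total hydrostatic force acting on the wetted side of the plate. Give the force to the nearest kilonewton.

F ≈ 22 kN

γ = 1.26 × 9.81 = 12.3606 kN/m³.
With the apex down, the centroid sits h/3 = 1/3 = 0.333333 m below the base (the top edge), so the centroid depth is h_c = 1.3 + 0.333333 = 1.63333 m.
A = ½ × 2.2 × 1 = 1.1 m².
Resultant F = γ·h_c·A = 12.3606 × 1.63333 × 1.1 = 22.2078 kN.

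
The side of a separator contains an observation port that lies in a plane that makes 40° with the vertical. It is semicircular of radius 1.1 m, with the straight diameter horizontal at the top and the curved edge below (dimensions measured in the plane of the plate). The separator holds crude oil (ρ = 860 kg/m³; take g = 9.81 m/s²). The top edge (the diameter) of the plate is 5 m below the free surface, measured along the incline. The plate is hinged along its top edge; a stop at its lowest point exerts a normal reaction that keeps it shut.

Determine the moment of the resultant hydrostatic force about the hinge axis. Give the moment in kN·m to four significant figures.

γ = ρg = 860 × 9.81 / 1000 = 8.4366 kN/m³.
The plate makes 40° with the vertical, i.e. θ = 90° − 40° = 50° to the horizontal. Measuring y along the incline from the free-surface line, vertical depth h = y·sinθ with sinθ = 0.766044.
The centroid of a semicircle lies 4r/(3π) = 0.466854 m from the diameter, here below the top edge, so y_c = 5 + 0.466854 = 5.46685 m and h_c = 5.46685 × 0.766044 = 4.18785 m.
A = πr²/2 = π × 1.1²/2 = 1.90066 m².
Resultant F = γ·h_c·A = 8.4366 × 4.18785 × 1.90066 = 67.1526 kN.
I_c = (π/8 − 8/(9π))·r⁴ = 0.109757 × 1.1⁴ = 0.160695 m⁴.
Centre of pressure: y_p = y_c + I_c/(y_c·A) = 5.46685 + 0.160695/(5.46685 × 1.90066) = 5.46685 + 0.0154654 = 5.48232 m along the plane.
The resultant acts 0.466854 + 0.0154654 = 0.482319 m (along the plate) below the hinge at the top edge, so the moment about the hinge is M = F × 0.482319 = 67.1526 × 0.482319 = 32.389 kN·m.

M ≈ 32.39 kN·m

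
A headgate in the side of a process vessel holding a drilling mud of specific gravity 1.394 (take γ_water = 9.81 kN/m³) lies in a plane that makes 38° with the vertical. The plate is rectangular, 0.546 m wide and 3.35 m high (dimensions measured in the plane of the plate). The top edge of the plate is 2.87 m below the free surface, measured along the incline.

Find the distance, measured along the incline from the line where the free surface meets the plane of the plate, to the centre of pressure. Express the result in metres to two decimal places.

y_p = 4.75 m

γ = 1.394 × 9.81 = 13.67514 kN/m³.
The plate makes 38° with the vertical, i.e. θ = 90° − 38° = 52° to the horizontal. Measuring y along the incline from the free-surface line, vertical depth h = y·sinθ with sinθ = 0.788011.
The centroid lies 3.35/2 = 1.675 m below the top edge, so y_c = 2.87 + 1.675 = 4.545 m and h_c = 4.545 × 0.788011 = 3.58151 m.
A = 0.546 × 3.35 = 1.8291 m².
Resultant F = γ·h_c·A = 13.67514 × 3.58151 × 1.8291 = 89.585 kN.
I_c = b·h³/12 = 0.546 × 3.35³/12 = 1.71059 m⁴.
Centre of pressure: y_p = y_c + I_c/(y_c·A) = 4.545 + 1.71059/(4.545 × 1.8291) = 4.545 + 0.205766 = 4.75077 m along the plane.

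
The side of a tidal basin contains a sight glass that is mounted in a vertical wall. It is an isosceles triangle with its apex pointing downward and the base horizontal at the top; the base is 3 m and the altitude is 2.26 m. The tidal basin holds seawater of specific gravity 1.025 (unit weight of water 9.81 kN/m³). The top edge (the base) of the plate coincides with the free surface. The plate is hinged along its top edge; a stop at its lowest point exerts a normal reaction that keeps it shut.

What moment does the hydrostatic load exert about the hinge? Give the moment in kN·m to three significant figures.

γ = 1.025 × 9.81 = 10.05525 kN/m³.
With the apex down, the centroid sits h/3 = 2.26/3 = 0.753333 m below the base (the top edge), so the centroid depth is h_c = 0.753333 m.
A = ½ × 3 × 2.26 = 3.39 m².
Resultant F = γ·h_c·A = 10.05525 × 0.753333 × 3.39 = 25.6791 kN.
I_c = b·h³/36 = 3 × 2.26³/36 = 0.961931 m⁴.
Centre of pressure: y_p = y_c + I_c/(y_c·A) = 0.753333 + 0.961931/(0.753333 × 3.39) = 0.753333 + 0.376667 = 1.13 m along the plane.
The resultant acts 0.753333 + 0.376667 = 1.13 m (along the plate) below the hinge at the top edge, so the moment about the hinge is M = F × 1.13 = 25.6791 × 1.13 = 29.0174 kN·m.

M ≈ 29.0 kN·m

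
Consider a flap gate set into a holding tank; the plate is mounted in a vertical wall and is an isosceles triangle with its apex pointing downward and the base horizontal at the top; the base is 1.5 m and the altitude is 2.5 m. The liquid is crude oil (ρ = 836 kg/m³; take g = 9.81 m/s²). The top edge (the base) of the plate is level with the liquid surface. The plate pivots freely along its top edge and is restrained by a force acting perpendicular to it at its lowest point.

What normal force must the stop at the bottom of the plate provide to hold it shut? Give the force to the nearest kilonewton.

γ = ρg = 836 × 9.81 / 1000 = 8.20116 kN/m³.
With the apex down, the centroid sits h/3 = 2.5/3 = 0.833333 m below the base (the top edge), so the centroid depth is h_c = 0.833333 m.
A = ½ × 1.5 × 2.5 = 1.875 m².
Resultant F = γ·h_c·A = 8.20116 × 0.833333 × 1.875 = 12.8143 kN.
I_c = b·h³/36 = 1.5 × 2.5³/36 = 0.651042 m⁴.
Centre of pressure: y_p = y_c + I_c/(y_c·A) = 0.833333 + 0.651042/(0.833333 × 1.875) = 0.833333 + 0.416667 = 1.25 m along the plane.
The resultant acts 0.833333 + 0.416667 = 1.25 m (along the plate) below the hinge at the top edge, so the moment about the hinge is M = F × 1.25 = 12.8143 × 1.25 = 16.0179 kN·m.
A normal force at the bottom, 2.5 m from the hinge, must supply this moment: P = 16.0179/2.5 = 6.40716 kN.

P ≈ 6 kN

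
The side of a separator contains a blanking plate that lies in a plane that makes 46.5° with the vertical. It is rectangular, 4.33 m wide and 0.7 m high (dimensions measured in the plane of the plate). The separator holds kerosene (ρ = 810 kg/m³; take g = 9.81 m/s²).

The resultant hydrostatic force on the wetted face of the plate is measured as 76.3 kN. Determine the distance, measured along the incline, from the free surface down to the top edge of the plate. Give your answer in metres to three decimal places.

y_top ≈ 4.252 m

γ = ρg = 810 × 9.81 / 1000 = 7.9461 kN/m³.
A = 4.33 × 0.7 = 3.031 m².
From F = γ·h_c·A, the centroid depth is h_c = 76.3/(7.9461 × 3.031) = 3.168 m.
The plate makes 46.5° with the vertical, i.e. θ = 90° − 46.5° = 43.5° to the horizontal. Measuring y along the incline from the free-surface line, vertical depth h = y·sinθ with sinθ = 0.688355.
Along the incline, y_c = h_c/sinθ = 3.168/0.688355 = 4.60228 m.
The centroid lies 0.7/2 = 0.35 m below the top edge, so the top edge sits at y_top = 4.60228 − 0.35 = 4.25228 m along the incline.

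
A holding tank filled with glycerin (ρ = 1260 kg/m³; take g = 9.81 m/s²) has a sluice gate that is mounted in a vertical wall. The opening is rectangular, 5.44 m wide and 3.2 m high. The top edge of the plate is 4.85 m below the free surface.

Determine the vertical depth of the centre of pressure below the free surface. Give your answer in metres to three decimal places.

h_p = 6.582 m

γ = ρg = 1260 × 9.81 / 1000 = 12.3606 kN/m³.
The centroid lies 3.2/2 = 1.6 m below the top edge, so the centroid depth is h_c = 4.85 + 1.6 = 6.45 m.
A = 5.44 × 3.2 = 17.408 m².
Resultant F = γ·h_c·A = 12.3606 × 6.45 × 17.408 = 1387.87 kN.
I_c = b·h³/12 = 5.44 × 3.2³/12 = 14.8548 m⁴.
Centre of pressure: y_p = y_c + I_c/(y_c·A) = 6.45 + 14.8548/(6.45 × 17.408) = 6.45 + 0.1323 = 6.5823 m along the plane.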